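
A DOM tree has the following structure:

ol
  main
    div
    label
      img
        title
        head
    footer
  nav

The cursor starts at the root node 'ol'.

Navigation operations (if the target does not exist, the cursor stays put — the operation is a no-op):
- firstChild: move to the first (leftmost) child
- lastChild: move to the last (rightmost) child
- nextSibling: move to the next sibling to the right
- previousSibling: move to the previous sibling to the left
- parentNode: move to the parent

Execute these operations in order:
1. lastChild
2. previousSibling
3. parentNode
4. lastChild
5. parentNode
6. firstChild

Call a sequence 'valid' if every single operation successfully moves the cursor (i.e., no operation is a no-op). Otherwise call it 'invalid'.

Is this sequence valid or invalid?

After 1 (lastChild): nav
After 2 (previousSibling): main
After 3 (parentNode): ol
After 4 (lastChild): nav
After 5 (parentNode): ol
After 6 (firstChild): main

Answer: valid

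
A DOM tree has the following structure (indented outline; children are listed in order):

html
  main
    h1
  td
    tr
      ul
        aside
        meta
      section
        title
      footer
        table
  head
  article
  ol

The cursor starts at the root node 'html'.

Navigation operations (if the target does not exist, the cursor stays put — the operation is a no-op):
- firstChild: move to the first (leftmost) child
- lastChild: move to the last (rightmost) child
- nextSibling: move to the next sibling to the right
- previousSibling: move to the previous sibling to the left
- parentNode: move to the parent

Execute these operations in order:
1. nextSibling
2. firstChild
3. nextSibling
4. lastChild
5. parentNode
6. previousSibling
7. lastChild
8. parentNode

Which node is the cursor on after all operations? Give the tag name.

After 1 (nextSibling): html (no-op, stayed)
After 2 (firstChild): main
After 3 (nextSibling): td
After 4 (lastChild): tr
After 5 (parentNode): td
After 6 (previousSibling): main
After 7 (lastChild): h1
After 8 (parentNode): main

Answer: main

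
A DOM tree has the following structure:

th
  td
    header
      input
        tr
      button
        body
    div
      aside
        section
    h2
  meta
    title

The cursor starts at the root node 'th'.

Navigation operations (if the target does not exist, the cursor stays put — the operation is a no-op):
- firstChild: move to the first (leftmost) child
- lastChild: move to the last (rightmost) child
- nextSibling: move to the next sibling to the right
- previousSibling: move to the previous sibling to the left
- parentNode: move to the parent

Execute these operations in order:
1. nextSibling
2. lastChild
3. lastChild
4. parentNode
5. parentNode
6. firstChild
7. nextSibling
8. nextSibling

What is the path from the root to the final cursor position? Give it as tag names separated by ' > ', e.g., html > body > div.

After 1 (nextSibling): th (no-op, stayed)
After 2 (lastChild): meta
After 3 (lastChild): title
After 4 (parentNode): meta
After 5 (parentNode): th
After 6 (firstChild): td
After 7 (nextSibling): meta
After 8 (nextSibling): meta (no-op, stayed)

Answer: th > meta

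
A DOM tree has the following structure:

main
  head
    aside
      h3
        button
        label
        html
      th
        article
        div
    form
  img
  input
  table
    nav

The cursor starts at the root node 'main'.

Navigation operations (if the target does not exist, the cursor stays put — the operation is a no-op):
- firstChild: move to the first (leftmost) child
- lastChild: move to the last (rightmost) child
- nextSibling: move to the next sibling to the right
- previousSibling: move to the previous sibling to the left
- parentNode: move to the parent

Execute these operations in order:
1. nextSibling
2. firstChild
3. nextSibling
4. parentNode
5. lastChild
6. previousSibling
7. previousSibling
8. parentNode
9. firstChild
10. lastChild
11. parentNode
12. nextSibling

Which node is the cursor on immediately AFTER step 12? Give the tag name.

After 1 (nextSibling): main (no-op, stayed)
After 2 (firstChild): head
After 3 (nextSibling): img
After 4 (parentNode): main
After 5 (lastChild): table
After 6 (previousSibling): input
After 7 (previousSibling): img
After 8 (parentNode): main
After 9 (firstChild): head
After 10 (lastChild): form
After 11 (parentNode): head
After 12 (nextSibling): img

Answer: img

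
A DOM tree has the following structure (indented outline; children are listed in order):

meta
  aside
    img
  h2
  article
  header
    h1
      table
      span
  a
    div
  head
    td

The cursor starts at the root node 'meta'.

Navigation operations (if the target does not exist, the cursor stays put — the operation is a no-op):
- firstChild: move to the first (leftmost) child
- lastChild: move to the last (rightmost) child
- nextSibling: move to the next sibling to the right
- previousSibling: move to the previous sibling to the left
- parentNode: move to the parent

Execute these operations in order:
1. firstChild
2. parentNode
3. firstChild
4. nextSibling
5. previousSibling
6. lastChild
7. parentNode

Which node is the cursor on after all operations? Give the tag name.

After 1 (firstChild): aside
After 2 (parentNode): meta
After 3 (firstChild): aside
After 4 (nextSibling): h2
After 5 (previousSibling): aside
After 6 (lastChild): img
After 7 (parentNode): aside

Answer: aside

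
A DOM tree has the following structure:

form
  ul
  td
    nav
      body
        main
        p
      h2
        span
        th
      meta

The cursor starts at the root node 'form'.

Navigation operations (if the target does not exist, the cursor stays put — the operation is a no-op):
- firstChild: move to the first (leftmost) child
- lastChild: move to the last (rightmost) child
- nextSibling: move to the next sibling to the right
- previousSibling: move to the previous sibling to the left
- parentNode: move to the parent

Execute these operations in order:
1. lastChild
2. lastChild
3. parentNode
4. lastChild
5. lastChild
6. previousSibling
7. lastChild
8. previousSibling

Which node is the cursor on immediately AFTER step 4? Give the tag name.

Answer: nav

Derivation:
After 1 (lastChild): td
After 2 (lastChild): nav
After 3 (parentNode): td
After 4 (lastChild): nav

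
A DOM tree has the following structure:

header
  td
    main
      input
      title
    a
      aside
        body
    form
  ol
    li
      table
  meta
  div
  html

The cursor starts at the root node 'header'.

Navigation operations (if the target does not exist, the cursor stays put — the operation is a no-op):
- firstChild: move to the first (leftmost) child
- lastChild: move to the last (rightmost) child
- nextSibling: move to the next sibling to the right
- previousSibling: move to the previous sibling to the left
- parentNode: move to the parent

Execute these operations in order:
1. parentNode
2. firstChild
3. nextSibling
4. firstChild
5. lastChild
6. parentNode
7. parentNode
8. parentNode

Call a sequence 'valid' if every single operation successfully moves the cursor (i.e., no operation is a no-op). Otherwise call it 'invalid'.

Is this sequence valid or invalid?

Answer: invalid

Derivation:
After 1 (parentNode): header (no-op, stayed)
After 2 (firstChild): td
After 3 (nextSibling): ol
After 4 (firstChild): li
After 5 (lastChild): table
After 6 (parentNode): li
After 7 (parentNode): ol
After 8 (parentNode): header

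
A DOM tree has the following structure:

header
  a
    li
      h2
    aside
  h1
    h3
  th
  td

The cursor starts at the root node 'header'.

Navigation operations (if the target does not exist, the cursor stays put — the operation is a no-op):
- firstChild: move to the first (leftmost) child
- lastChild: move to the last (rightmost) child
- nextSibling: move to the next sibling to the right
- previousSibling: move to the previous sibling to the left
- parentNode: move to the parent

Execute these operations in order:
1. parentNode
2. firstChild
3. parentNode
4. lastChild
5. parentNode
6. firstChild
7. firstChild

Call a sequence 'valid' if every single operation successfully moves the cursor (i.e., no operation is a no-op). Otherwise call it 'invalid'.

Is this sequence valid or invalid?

After 1 (parentNode): header (no-op, stayed)
After 2 (firstChild): a
After 3 (parentNode): header
After 4 (lastChild): td
After 5 (parentNode): header
After 6 (firstChild): a
After 7 (firstChild): li

Answer: invalid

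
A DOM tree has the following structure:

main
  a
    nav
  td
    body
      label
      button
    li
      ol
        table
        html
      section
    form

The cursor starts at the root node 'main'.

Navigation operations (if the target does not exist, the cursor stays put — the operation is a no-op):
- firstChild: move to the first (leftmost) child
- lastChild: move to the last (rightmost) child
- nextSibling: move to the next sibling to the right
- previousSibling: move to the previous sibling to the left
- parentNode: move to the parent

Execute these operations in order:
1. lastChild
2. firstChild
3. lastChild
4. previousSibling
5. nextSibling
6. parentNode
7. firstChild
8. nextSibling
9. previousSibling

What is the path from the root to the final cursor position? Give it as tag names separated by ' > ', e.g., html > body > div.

After 1 (lastChild): td
After 2 (firstChild): body
After 3 (lastChild): button
After 4 (previousSibling): label
After 5 (nextSibling): button
After 6 (parentNode): body
After 7 (firstChild): label
After 8 (nextSibling): button
After 9 (previousSibling): label

Answer: main > td > body > label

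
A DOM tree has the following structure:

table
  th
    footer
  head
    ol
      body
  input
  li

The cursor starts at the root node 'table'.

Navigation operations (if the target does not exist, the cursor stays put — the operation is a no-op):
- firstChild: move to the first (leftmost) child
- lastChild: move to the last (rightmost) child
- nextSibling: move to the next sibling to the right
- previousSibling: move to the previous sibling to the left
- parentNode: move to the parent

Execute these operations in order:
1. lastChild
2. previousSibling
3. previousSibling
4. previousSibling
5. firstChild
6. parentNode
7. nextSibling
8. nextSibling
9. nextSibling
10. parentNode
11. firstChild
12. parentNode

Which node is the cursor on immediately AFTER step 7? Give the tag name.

After 1 (lastChild): li
After 2 (previousSibling): input
After 3 (previousSibling): head
After 4 (previousSibling): th
After 5 (firstChild): footer
After 6 (parentNode): th
After 7 (nextSibling): head

Answer: head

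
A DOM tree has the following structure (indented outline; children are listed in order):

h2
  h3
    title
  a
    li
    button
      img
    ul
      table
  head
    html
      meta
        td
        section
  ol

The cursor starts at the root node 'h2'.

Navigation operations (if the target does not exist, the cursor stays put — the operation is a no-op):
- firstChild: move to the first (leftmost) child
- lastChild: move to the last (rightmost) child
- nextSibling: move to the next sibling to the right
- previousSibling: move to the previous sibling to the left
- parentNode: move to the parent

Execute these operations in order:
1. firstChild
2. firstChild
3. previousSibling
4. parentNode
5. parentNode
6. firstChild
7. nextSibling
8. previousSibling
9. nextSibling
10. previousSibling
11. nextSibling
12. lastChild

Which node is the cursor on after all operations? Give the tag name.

After 1 (firstChild): h3
After 2 (firstChild): title
After 3 (previousSibling): title (no-op, stayed)
After 4 (parentNode): h3
After 5 (parentNode): h2
After 6 (firstChild): h3
After 7 (nextSibling): a
After 8 (previousSibling): h3
After 9 (nextSibling): a
After 10 (previousSibling): h3
After 11 (nextSibling): a
After 12 (lastChild): ul

Answer: ul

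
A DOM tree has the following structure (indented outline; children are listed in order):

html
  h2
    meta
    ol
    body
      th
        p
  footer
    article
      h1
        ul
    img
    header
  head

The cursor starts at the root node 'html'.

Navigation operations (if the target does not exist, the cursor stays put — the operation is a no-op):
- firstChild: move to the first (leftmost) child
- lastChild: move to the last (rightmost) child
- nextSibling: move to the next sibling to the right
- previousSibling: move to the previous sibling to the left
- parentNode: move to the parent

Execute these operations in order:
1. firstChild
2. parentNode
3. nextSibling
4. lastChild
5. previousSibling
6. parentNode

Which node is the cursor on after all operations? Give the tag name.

Answer: html

Derivation:
After 1 (firstChild): h2
After 2 (parentNode): html
After 3 (nextSibling): html (no-op, stayed)
After 4 (lastChild): head
After 5 (previousSibling): footer
After 6 (parentNode): html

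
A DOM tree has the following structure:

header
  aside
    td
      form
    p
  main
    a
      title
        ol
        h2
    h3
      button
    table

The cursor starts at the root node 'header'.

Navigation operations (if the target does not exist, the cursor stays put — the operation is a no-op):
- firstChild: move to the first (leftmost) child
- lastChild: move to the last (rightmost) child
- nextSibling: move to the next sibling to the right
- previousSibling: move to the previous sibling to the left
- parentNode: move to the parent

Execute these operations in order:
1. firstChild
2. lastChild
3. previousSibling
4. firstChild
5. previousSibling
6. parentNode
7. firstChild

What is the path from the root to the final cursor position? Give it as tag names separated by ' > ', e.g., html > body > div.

Answer: header > aside > td > form

Derivation:
After 1 (firstChild): aside
After 2 (lastChild): p
After 3 (previousSibling): td
After 4 (firstChild): form
After 5 (previousSibling): form (no-op, stayed)
After 6 (parentNode): td
After 7 (firstChild): form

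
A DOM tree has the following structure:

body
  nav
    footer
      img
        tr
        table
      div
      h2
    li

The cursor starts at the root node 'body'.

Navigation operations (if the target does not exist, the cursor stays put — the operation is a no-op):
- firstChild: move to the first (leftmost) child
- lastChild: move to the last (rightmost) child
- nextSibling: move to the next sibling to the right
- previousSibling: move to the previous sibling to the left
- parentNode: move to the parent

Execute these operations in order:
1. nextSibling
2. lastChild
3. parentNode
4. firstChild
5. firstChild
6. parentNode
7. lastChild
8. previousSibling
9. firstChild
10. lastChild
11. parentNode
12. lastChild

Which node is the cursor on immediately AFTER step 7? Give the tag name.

After 1 (nextSibling): body (no-op, stayed)
After 2 (lastChild): nav
After 3 (parentNode): body
After 4 (firstChild): nav
After 5 (firstChild): footer
After 6 (parentNode): nav
After 7 (lastChild): li

Answer: li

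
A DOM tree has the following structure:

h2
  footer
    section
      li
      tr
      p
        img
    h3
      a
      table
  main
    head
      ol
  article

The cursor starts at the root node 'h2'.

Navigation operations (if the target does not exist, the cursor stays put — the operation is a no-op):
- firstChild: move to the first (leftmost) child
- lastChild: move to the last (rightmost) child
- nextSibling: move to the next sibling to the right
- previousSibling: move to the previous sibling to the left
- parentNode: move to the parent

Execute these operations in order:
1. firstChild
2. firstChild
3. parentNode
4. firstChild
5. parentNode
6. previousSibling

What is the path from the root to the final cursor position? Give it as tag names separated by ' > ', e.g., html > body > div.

Answer: h2 > footer

Derivation:
After 1 (firstChild): footer
After 2 (firstChild): section
After 3 (parentNode): footer
After 4 (firstChild): section
After 5 (parentNode): footer
After 6 (previousSibling): footer (no-op, stayed)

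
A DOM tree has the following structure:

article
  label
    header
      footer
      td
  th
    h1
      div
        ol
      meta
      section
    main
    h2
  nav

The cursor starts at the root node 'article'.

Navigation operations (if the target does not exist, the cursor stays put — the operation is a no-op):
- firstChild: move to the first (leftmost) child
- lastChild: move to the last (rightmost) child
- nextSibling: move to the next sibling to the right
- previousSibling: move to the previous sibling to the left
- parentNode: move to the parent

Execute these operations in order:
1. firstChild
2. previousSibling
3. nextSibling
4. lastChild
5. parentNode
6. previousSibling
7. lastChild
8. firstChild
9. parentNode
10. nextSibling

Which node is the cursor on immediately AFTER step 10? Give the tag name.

Answer: header

Derivation:
After 1 (firstChild): label
After 2 (previousSibling): label (no-op, stayed)
After 3 (nextSibling): th
After 4 (lastChild): h2
After 5 (parentNode): th
After 6 (previousSibling): label
After 7 (lastChild): header
After 8 (firstChild): footer
After 9 (parentNode): header
After 10 (nextSibling): header (no-op, stayed)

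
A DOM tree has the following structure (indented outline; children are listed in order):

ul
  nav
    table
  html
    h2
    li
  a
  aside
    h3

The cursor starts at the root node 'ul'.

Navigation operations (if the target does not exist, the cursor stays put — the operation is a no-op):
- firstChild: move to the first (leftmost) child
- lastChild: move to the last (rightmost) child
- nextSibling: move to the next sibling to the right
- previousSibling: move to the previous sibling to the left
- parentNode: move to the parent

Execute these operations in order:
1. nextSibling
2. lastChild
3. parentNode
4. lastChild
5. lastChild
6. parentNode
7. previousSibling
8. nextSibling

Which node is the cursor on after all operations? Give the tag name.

Answer: aside

Derivation:
After 1 (nextSibling): ul (no-op, stayed)
After 2 (lastChild): aside
After 3 (parentNode): ul
After 4 (lastChild): aside
After 5 (lastChild): h3
After 6 (parentNode): aside
After 7 (previousSibling): a
After 8 (nextSibling): aside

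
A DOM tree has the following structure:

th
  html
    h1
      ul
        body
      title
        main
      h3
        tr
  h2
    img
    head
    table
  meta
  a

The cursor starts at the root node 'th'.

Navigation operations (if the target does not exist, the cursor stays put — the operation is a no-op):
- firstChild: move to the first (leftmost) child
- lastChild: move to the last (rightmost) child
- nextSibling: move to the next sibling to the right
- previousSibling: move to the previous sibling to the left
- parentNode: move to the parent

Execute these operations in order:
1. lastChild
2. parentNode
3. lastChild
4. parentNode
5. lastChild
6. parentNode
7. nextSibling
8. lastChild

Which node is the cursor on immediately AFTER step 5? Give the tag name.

After 1 (lastChild): a
After 2 (parentNode): th
After 3 (lastChild): a
After 4 (parentNode): th
After 5 (lastChild): a

Answer: a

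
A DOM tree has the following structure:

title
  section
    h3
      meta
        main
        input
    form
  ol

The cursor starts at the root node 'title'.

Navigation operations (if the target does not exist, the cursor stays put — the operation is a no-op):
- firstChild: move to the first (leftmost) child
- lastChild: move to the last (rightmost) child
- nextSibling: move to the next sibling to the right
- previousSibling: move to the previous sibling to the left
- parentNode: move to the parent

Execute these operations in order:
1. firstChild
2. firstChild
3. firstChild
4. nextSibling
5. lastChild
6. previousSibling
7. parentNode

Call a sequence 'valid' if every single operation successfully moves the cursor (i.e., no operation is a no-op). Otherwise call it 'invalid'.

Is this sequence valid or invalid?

After 1 (firstChild): section
After 2 (firstChild): h3
After 3 (firstChild): meta
After 4 (nextSibling): meta (no-op, stayed)
After 5 (lastChild): input
After 6 (previousSibling): main
After 7 (parentNode): meta

Answer: invalid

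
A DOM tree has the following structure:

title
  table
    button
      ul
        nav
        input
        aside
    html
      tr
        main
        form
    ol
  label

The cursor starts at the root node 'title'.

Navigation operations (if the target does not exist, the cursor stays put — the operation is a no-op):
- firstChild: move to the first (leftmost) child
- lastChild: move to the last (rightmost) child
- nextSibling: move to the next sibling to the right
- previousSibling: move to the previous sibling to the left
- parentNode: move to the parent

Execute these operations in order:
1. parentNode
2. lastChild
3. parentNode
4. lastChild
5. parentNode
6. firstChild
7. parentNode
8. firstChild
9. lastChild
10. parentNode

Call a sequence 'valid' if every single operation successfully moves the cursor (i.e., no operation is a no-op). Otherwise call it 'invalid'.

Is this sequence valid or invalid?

Answer: invalid

Derivation:
After 1 (parentNode): title (no-op, stayed)
After 2 (lastChild): label
After 3 (parentNode): title
After 4 (lastChild): label
After 5 (parentNode): title
After 6 (firstChild): table
After 7 (parentNode): title
After 8 (firstChild): table
After 9 (lastChild): ol
After 10 (parentNode): table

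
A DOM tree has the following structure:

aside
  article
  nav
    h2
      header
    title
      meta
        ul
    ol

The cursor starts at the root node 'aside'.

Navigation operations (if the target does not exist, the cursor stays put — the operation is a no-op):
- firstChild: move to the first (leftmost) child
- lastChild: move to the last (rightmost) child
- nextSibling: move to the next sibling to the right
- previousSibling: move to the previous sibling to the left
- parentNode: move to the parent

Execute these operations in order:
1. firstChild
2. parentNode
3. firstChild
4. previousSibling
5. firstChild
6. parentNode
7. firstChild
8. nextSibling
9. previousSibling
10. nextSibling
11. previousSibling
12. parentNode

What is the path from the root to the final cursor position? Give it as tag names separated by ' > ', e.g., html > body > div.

Answer: aside

Derivation:
After 1 (firstChild): article
After 2 (parentNode): aside
After 3 (firstChild): article
After 4 (previousSibling): article (no-op, stayed)
After 5 (firstChild): article (no-op, stayed)
After 6 (parentNode): aside
After 7 (firstChild): article
After 8 (nextSibling): nav
After 9 (previousSibling): article
After 10 (nextSibling): nav
After 11 (previousSibling): article
After 12 (parentNode): aside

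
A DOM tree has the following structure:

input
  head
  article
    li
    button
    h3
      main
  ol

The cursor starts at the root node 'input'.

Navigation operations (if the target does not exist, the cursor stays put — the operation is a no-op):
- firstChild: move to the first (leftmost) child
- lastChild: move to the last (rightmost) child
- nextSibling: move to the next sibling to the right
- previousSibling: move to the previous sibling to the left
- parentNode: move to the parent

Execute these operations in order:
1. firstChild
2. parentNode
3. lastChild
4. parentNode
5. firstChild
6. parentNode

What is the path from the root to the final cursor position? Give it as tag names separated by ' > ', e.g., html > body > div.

Answer: input

Derivation:
After 1 (firstChild): head
After 2 (parentNode): input
After 3 (lastChild): ol
After 4 (parentNode): input
After 5 (firstChild): head
After 6 (parentNode): input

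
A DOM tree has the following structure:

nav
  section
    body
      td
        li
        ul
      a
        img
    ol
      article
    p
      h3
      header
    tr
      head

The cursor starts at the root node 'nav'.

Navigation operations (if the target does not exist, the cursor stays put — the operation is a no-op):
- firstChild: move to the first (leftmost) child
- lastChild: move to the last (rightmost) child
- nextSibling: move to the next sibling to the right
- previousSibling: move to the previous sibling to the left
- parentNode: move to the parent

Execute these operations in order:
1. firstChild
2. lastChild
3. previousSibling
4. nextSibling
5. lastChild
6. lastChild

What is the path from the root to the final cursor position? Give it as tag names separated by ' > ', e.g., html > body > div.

After 1 (firstChild): section
After 2 (lastChild): tr
After 3 (previousSibling): p
After 4 (nextSibling): tr
After 5 (lastChild): head
After 6 (lastChild): head (no-op, stayed)

Answer: nav > section > tr > head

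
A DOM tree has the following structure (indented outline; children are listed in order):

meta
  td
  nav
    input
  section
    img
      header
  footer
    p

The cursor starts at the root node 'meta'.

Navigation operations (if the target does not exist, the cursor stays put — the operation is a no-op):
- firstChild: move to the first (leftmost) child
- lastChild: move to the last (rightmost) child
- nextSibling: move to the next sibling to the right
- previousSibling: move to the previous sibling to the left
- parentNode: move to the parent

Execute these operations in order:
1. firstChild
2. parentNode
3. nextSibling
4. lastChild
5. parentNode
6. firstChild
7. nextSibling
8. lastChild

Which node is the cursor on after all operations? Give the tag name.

After 1 (firstChild): td
After 2 (parentNode): meta
After 3 (nextSibling): meta (no-op, stayed)
After 4 (lastChild): footer
After 5 (parentNode): meta
After 6 (firstChild): td
After 7 (nextSibling): nav
After 8 (lastChild): input

Answer: input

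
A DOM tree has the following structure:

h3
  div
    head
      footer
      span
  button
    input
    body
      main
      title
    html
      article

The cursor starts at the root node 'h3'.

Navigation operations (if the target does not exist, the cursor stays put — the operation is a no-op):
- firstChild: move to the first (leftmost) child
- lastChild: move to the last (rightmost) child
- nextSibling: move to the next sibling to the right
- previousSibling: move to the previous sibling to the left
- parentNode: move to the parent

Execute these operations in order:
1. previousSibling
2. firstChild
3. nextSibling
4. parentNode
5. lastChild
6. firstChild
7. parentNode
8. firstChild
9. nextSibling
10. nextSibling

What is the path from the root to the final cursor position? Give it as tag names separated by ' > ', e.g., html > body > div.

Answer: h3 > button > html

Derivation:
After 1 (previousSibling): h3 (no-op, stayed)
After 2 (firstChild): div
After 3 (nextSibling): button
After 4 (parentNode): h3
After 5 (lastChild): button
After 6 (firstChild): input
After 7 (parentNode): button
After 8 (firstChild): input
After 9 (nextSibling): body
After 10 (nextSibling): html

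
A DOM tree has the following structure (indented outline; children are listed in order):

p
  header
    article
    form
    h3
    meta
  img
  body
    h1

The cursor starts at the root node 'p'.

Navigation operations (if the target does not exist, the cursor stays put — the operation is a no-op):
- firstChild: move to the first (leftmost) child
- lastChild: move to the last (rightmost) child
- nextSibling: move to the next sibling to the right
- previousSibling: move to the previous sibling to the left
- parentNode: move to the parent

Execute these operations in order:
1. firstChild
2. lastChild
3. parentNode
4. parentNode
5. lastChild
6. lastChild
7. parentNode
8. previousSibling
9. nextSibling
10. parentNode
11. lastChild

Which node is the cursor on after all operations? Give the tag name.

After 1 (firstChild): header
After 2 (lastChild): meta
After 3 (parentNode): header
After 4 (parentNode): p
After 5 (lastChild): body
After 6 (lastChild): h1
After 7 (parentNode): body
After 8 (previousSibling): img
After 9 (nextSibling): body
After 10 (parentNode): p
After 11 (lastChild): body

Answer: body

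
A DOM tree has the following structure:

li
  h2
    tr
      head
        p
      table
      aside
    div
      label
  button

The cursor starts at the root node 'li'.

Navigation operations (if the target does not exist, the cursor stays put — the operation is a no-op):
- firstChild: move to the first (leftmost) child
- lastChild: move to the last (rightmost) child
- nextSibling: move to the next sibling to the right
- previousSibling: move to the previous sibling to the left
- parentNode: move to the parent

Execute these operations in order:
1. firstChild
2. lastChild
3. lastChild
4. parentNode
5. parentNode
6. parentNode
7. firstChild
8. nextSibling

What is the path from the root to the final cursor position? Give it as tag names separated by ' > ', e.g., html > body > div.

After 1 (firstChild): h2
After 2 (lastChild): div
After 3 (lastChild): label
After 4 (parentNode): div
After 5 (parentNode): h2
After 6 (parentNode): li
After 7 (firstChild): h2
After 8 (nextSibling): button

Answer: li > button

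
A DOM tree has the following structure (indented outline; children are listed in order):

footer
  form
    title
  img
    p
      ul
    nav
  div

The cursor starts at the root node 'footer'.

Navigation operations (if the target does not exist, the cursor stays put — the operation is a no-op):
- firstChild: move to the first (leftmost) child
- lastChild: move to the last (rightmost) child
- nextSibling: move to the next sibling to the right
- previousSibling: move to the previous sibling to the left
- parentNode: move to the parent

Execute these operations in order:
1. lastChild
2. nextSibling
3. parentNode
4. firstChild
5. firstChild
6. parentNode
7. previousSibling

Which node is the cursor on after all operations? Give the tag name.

Answer: form

Derivation:
After 1 (lastChild): div
After 2 (nextSibling): div (no-op, stayed)
After 3 (parentNode): footer
After 4 (firstChild): form
After 5 (firstChild): title
After 6 (parentNode): form
After 7 (previousSibling): form (no-op, stayed)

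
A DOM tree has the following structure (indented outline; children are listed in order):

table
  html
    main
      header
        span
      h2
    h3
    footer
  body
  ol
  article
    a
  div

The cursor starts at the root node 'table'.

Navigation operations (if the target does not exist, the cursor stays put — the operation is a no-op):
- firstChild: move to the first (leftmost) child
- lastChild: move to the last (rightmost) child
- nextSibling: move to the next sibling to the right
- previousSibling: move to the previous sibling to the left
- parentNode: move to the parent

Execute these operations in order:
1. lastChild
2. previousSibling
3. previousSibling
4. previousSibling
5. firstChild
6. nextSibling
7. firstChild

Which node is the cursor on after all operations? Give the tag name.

Answer: ol

Derivation:
After 1 (lastChild): div
After 2 (previousSibling): article
After 3 (previousSibling): ol
After 4 (previousSibling): body
After 5 (firstChild): body (no-op, stayed)
After 6 (nextSibling): ol
After 7 (firstChild): ol (no-op, stayed)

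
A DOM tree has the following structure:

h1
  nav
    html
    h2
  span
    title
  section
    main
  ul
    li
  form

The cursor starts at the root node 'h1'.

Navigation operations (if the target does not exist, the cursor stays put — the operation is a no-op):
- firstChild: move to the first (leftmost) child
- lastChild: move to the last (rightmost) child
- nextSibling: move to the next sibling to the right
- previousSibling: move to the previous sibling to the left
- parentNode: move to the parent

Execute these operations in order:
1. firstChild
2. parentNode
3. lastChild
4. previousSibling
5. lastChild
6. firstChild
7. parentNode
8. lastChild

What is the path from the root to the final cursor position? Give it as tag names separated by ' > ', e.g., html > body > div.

After 1 (firstChild): nav
After 2 (parentNode): h1
After 3 (lastChild): form
After 4 (previousSibling): ul
After 5 (lastChild): li
After 6 (firstChild): li (no-op, stayed)
After 7 (parentNode): ul
After 8 (lastChild): li

Answer: h1 > ul > li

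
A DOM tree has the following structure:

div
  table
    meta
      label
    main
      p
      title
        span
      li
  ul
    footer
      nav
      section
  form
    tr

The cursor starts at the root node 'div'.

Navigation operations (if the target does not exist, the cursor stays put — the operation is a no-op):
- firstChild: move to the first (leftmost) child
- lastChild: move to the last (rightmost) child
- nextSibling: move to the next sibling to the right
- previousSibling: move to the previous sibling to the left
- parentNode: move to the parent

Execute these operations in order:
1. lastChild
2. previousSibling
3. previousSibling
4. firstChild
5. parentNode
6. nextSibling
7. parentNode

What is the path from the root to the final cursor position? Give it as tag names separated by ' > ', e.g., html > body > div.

After 1 (lastChild): form
After 2 (previousSibling): ul
After 3 (previousSibling): table
After 4 (firstChild): meta
After 5 (parentNode): table
After 6 (nextSibling): ul
After 7 (parentNode): div

Answer: div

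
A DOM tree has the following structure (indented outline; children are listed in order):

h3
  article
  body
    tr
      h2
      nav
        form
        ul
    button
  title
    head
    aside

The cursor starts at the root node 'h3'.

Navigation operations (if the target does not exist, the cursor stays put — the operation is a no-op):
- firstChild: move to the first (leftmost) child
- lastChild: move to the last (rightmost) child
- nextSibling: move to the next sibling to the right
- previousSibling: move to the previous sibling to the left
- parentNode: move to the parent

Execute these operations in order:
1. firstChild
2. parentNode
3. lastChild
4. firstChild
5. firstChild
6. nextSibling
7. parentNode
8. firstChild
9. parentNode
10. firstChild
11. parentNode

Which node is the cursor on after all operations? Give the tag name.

After 1 (firstChild): article
After 2 (parentNode): h3
After 3 (lastChild): title
After 4 (firstChild): head
After 5 (firstChild): head (no-op, stayed)
After 6 (nextSibling): aside
After 7 (parentNode): title
After 8 (firstChild): head
After 9 (parentNode): title
After 10 (firstChild): head
After 11 (parentNode): title

Answer: title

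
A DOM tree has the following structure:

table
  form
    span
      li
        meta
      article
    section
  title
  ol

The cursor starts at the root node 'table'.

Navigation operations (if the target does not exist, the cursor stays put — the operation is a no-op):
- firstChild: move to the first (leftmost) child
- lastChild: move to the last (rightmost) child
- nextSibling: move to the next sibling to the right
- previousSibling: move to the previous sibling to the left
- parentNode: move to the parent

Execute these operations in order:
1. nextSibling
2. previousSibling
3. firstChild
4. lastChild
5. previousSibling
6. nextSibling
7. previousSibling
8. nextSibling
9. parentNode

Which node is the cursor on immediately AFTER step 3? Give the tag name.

Answer: form

Derivation:
After 1 (nextSibling): table (no-op, stayed)
After 2 (previousSibling): table (no-op, stayed)
After 3 (firstChild): form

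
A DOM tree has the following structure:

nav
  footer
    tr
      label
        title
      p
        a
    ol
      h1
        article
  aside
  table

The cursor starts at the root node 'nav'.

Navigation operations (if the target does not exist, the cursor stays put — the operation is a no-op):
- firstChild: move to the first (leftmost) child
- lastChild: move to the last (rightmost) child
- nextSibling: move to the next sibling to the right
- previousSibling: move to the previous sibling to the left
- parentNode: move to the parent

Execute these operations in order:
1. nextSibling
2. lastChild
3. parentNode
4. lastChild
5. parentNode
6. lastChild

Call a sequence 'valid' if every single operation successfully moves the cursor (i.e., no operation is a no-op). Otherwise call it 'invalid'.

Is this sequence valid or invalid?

Answer: invalid

Derivation:
After 1 (nextSibling): nav (no-op, stayed)
After 2 (lastChild): table
After 3 (parentNode): nav
After 4 (lastChild): table
After 5 (parentNode): nav
After 6 (lastChild): table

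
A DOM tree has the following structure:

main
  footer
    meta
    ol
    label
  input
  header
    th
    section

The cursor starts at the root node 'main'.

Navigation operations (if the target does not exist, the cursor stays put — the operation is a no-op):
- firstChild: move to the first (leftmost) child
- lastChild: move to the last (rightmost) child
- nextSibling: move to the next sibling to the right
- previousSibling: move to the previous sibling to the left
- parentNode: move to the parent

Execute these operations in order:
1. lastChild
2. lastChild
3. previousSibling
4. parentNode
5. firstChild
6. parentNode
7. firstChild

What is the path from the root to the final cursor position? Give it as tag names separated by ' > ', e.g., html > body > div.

Answer: main > header > th

Derivation:
After 1 (lastChild): header
After 2 (lastChild): section
After 3 (previousSibling): th
After 4 (parentNode): header
After 5 (firstChild): th
After 6 (parentNode): header
After 7 (firstChild): th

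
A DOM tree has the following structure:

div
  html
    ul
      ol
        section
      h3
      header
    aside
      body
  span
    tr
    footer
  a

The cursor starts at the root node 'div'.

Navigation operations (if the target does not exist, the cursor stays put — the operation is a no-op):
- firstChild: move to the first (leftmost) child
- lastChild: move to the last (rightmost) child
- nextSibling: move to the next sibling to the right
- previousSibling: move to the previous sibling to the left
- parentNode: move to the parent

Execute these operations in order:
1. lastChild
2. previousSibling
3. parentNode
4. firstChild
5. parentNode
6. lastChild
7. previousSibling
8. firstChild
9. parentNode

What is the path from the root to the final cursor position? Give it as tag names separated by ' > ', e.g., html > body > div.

Answer: div > span

Derivation:
After 1 (lastChild): a
After 2 (previousSibling): span
After 3 (parentNode): div
After 4 (firstChild): html
After 5 (parentNode): div
After 6 (lastChild): a
After 7 (previousSibling): span
After 8 (firstChild): tr
After 9 (parentNode): span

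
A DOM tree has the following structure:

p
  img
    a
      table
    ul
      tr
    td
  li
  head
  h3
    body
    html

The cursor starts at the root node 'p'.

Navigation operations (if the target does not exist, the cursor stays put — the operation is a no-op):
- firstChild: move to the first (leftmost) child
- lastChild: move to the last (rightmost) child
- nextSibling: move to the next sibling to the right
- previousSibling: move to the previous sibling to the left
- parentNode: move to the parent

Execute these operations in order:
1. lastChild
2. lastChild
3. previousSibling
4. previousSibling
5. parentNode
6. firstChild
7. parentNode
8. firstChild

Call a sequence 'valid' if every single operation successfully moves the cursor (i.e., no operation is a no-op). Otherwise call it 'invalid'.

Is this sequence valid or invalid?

Answer: invalid

Derivation:
After 1 (lastChild): h3
After 2 (lastChild): html
After 3 (previousSibling): body
After 4 (previousSibling): body (no-op, stayed)
After 5 (parentNode): h3
After 6 (firstChild): body
After 7 (parentNode): h3
After 8 (firstChild): body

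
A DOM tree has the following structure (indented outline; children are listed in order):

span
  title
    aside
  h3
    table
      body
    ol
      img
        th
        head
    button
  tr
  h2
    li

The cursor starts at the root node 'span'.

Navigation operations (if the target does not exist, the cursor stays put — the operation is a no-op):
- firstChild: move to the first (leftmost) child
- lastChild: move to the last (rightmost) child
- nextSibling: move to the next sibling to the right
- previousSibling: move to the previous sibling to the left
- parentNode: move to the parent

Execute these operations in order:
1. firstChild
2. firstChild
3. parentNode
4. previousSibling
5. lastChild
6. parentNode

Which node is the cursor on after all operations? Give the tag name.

After 1 (firstChild): title
After 2 (firstChild): aside
After 3 (parentNode): title
After 4 (previousSibling): title (no-op, stayed)
After 5 (lastChild): aside
After 6 (parentNode): title

Answer: title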